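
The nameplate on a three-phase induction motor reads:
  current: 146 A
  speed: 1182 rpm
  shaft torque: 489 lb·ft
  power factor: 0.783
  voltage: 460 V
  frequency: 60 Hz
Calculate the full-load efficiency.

90.1 %

τ = 489 lb·ft × 1.356 = 663.1 N·m
ω = 2π × 1182/60 = 123.8 rad/s; P_out = τω = 663.1 × 123.8 = 82092 W
P_in = √3·V_L·I_L·cosφ = 1.732 × 460 × 146 × 0.783 = 91079 W
η = P_out / P_in = 82092 / 91079 = 0.901 = 90.1%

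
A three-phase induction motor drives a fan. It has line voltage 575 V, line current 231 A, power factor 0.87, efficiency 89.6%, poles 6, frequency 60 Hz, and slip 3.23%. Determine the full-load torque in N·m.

1470 N·m

P_in = √3·V·I·cosφ = 1.732 × 575 × 231 × 0.87 = 200146 W
P_out = η·P_in = 0.896 × 200146 = 179331 W
n_s = 120×60/6 = 1200 rpm; n = 1200×(1−0.0323) = 1161 rpm
ω = 2π×1161/60 = 121.6 rad/s
τ = P_out/ω = 179331/121.6 = 1470 N·m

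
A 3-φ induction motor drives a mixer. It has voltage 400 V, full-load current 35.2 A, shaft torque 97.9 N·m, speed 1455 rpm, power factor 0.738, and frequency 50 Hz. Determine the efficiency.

82.9 %

ω = 2π × 1455/60 = 152.4 rad/s; P_out = τω = 97.9 × 152.4 = 14920 W
P_in = √3·V_L·I_L·cosφ = 1.732 × 400 × 35.2 × 0.738 = 17997 W
η = P_out / P_in = 14920 / 17997 = 0.829 = 82.9%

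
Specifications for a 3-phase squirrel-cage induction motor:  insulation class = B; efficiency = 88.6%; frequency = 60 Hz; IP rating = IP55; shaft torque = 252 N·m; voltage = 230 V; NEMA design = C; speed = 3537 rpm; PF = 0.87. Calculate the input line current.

ω = 2π×3537/60 = 370.4 rad/s; P_out = τω = 252 × 370.4 = 93341 W
P_in = P_out / η = 93341 / 0.886 = 105351 W
I_L = P_in / (√3·V_L·cosφ) = 105351 / (1.732 × 230 × 0.87) = 304 A

304 A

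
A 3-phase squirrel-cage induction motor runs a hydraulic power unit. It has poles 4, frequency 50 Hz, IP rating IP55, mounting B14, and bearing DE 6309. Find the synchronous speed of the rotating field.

n_s = 120f/p = 120×50/4 = 1500 rpm

1500 rpm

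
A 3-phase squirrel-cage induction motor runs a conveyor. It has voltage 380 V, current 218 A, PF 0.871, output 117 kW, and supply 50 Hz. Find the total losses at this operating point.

7.97 kW

P_in = √3·V·I·cosφ = 1.732×380×218×0.871 = 124970 W
P_out = 117000 W
Losses = P_in − P_out = 124970 − 117000 = 7970 W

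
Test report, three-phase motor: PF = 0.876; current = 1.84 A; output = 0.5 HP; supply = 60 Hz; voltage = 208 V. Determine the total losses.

P_in = √3·V·I·cosφ = 1.732×208×1.84×0.876 = 581 W
P_out = 0.5×746 = 373 W
Losses = P_in − P_out = 581 − 373 = 208 W

208 W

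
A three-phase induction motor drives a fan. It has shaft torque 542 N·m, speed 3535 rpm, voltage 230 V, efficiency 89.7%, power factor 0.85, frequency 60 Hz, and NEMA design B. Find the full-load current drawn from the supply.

661 A

ω = 2π×3535/60 = 370.2 rad/s; P_out = τω = 542 × 370.2 = 200648 W
P_in = P_out / η = 200648 / 0.897 = 223688 W
I_L = P_in / (√3·V_L·cosφ) = 223688 / (1.732 × 230 × 0.85) = 661 A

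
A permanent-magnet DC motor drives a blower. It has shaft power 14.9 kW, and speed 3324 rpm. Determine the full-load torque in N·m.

ω = 2π × 3324/60 = 348.1 rad/s
τ = P/ω = 14900/348.1 = 42.8 N·m

42.8 N·m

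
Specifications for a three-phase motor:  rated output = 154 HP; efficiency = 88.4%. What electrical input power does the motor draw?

P_out = 154 × 746 = 114884 W
P_in = P_out/η = 114884/0.884 = 129959 W = 130 kW

130 kW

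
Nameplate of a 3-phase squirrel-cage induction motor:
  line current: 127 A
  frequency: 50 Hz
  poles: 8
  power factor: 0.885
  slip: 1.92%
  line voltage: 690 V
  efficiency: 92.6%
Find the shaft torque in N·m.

P_in = √3·V·I·cosφ = 1.732 × 690 × 127 × 0.885 = 134321 W
P_out = η·P_in = 0.926 × 134321 = 124381 W
n_s = 120×50/8 = 750 rpm; n = 750×(1−0.0192) = 736 rpm
ω = 2π×736/60 = 77.07 rad/s
τ = P_out/ω = 124381/77.07 = 1610 N·m

1610 N·m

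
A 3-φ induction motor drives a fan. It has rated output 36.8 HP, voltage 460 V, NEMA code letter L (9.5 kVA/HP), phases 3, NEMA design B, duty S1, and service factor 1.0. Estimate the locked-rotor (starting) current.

439 A

S_LR = 9.5 × 36.8 = 349.6 kVA
I_LR = S_LR/(√3·V_L) = 349600/(1.732×460) = 439 A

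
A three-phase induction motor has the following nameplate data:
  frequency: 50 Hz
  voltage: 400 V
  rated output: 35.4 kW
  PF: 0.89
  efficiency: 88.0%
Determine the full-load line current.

P_out = 35.4 kW = 35400 W
P_in = P_out / η = 35400 / 0.880 = 40227 W
I_L = P_in / (√3·V_L·cosφ) = 40227 / (1.732 × 400 × 0.89) = 65.2 A

65.2 A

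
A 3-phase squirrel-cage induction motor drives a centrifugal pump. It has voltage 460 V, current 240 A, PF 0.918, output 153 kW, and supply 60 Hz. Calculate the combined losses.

22.5 kW

P_in = √3·V·I·cosφ = 1.732×460×240×0.918 = 175533 W
P_out = 153000 W
Losses = P_in − P_out = 175533 − 153000 = 22533 W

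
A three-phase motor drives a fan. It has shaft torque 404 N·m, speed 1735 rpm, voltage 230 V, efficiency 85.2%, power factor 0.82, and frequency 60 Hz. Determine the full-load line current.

ω = 2π×1735/60 = 181.7 rad/s; P_out = τω = 404 × 181.7 = 73407 W
P_in = P_out / η = 73407 / 0.852 = 86158 W
I_L = P_in / (√3·V_L·cosφ) = 86158 / (1.732 × 230 × 0.82) = 264 A

264 A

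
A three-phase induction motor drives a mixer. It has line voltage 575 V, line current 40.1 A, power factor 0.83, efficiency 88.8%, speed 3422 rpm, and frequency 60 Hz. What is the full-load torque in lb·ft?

60.6 lb·ft

P_in = √3·V·I·cosφ = 1.732 × 575 × 40.1 × 0.83 = 33147 W
P_out = η·P_in = 0.888 × 33147 = 29435 W
n = 3422 rpm
ω = 2π×3422/60 = 358.4 rad/s
τ = P_out/ω = 29435/358.4 = 82.13 N·m
In lb·ft: 82.13/1.356 = 60.6 lb·ft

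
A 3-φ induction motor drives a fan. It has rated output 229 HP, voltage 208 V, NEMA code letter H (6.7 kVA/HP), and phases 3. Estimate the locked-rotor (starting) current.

4260 A

S_LR = 6.7 × 229 = 1534.3 kVA
I_LR = S_LR/(√3·V_L) = 1534300/(1.732×208) = 4260 A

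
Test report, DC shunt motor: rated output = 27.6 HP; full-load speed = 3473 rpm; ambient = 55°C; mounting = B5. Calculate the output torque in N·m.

P_out = 27.6 × 746 = 20590 W
ω = 2π × 3473/60 = 363.7 rad/s
τ = P_out/ω = 20590/363.7 = 56.6 N·m

56.6 N·m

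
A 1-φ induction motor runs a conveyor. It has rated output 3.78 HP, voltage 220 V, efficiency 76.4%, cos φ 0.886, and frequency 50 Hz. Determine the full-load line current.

P_out = 3.78 × 746 = 2820 W
P_in = P_out / η = 2820 / 0.764 = 3691 W
I = P_in / (V·cosφ) = 3691 / (220 × 0.886) = 18.9 A

18.9 A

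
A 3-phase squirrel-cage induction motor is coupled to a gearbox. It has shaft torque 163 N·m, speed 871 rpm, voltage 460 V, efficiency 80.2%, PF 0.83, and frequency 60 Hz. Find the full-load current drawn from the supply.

ω = 2π×871/60 = 91.21 rad/s; P_out = τω = 163 × 91.21 = 14867 W
P_in = P_out / η = 14867 / 0.802 = 18537 W
I_L = P_in / (√3·V_L·cosφ) = 18537 / (1.732 × 460 × 0.83) = 28 A

28 A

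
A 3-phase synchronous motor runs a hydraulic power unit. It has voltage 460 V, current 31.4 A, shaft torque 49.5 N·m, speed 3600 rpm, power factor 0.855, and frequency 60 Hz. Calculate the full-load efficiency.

87.2 %

ω = 2π × 3600/60 = 377 rad/s; P_out = τω = 49.5 × 377 = 18662 W
P_in = √3·V_L·I_L·cosφ = 1.732 × 460 × 31.4 × 0.855 = 21390 W
η = P_out / P_in = 18662 / 21390 = 0.872 = 87.2%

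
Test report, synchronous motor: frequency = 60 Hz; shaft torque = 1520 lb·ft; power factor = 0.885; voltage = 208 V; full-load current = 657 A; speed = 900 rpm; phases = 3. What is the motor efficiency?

92.7 %

τ = 1520 lb·ft × 1.356 = 2061 N·m
ω = 2π × 900/60 = 94.25 rad/s; P_out = τω = 2061 × 94.25 = 194249 W
P_in = √3·V_L·I_L·cosφ = 1.732 × 208 × 657 × 0.885 = 209469 W
η = P_out / P_in = 194249 / 209469 = 0.927 = 92.7%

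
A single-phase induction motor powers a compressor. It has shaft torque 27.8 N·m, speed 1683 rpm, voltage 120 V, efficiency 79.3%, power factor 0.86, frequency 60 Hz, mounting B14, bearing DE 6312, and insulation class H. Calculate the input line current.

ω = 2π×1683/60 = 176.2 rad/s; P_out = τω = 27.8 × 176.2 = 4898 W
P_in = P_out / η = 4898 / 0.793 = 6177 W
I = P_in / (V·cosφ) = 6177 / (120 × 0.86) = 59.9 A

59.9 A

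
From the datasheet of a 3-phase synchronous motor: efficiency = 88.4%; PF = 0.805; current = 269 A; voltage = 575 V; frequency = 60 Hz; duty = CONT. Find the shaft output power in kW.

191 kW

P_in = √3·V·I·cosφ = 1.732 × 575 × 269 × 0.805 = 215657 W
P_out = η·P_in = 0.884 × 215657 = 190641 W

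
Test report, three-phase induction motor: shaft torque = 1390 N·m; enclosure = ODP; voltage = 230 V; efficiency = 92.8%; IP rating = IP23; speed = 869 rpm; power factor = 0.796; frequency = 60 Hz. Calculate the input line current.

430 A

ω = 2π×869/60 = 91 rad/s; P_out = τω = 1390 × 91 = 126490 W
P_in = P_out / η = 126490 / 0.928 = 136304 W
I_L = P_in / (√3·V_L·cosφ) = 136304 / (1.732 × 230 × 0.796) = 430 A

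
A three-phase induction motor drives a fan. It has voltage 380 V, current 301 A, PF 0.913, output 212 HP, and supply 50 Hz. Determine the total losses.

22700 W

P_in = √3·V·I·cosφ = 1.732×380×301×0.913 = 180871 W
P_out = 212×746 = 158152 W
Losses = P_in − P_out = 180871 − 158152 = 22719 W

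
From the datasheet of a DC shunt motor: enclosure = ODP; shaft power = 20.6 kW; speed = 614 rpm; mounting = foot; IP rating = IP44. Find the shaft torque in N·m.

ω = 2π × 614/60 = 64.3 rad/s
τ = P/ω = 20600/64.3 = 320 N·m

320 N·m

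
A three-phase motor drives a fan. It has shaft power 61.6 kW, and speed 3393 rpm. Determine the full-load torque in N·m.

ω = 2π × 3393/60 = 355.3 rad/s
τ = P/ω = 61600/355.3 = 173 N·m

173 N·m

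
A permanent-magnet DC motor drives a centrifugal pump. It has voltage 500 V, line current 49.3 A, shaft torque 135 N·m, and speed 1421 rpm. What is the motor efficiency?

ω = 2π × 1421/60 = 148.8 rad/s; P_out = τω = 135 × 148.8 = 20088 W
P_in = V·I = 500 × 49.3 = 24650 W
η = P_out / P_in = 20088 / 24650 = 0.815 = 81.5%

81.5 %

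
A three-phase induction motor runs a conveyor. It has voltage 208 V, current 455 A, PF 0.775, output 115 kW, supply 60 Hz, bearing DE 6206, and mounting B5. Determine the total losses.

P_in = √3·V·I·cosφ = 1.732×208×455×0.775 = 127035 W
P_out = 115000 W
Losses = P_in − P_out = 127035 − 115000 = 12035 W

12 kW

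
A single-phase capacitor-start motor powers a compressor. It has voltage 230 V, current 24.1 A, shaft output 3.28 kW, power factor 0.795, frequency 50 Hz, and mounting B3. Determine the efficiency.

P_out = 3.28 kW = 3280 W
P_in = V·I·cosφ = 230 × 24.1 × 0.795 = 4407 W
η = P_out / P_in = 3280 / 4407 = 0.744 = 74.4%

74.4 %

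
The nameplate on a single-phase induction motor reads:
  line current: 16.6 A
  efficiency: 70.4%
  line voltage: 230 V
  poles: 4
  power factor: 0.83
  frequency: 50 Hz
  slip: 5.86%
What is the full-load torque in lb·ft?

11.1 lb·ft

P_in = V·I·cosφ = 230 × 16.6 × 0.83 = 3169 W
P_out = η·P_in = 0.704 × 3169 = 2231 W
n_s = 120×50/4 = 1500 rpm; n = 1500×(1−0.0586) = 1412 rpm
ω = 2π×1412/60 = 147.9 rad/s
τ = P_out/ω = 2231/147.9 = 15.08 N·m
In lb·ft: 15.08/1.356 = 11.1 lb·ft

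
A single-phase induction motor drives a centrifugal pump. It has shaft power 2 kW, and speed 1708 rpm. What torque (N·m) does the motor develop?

ω = 2π × 1708/60 = 178.9 rad/s
τ = P/ω = 2000/178.9 = 11.2 N·m

11.2 N·m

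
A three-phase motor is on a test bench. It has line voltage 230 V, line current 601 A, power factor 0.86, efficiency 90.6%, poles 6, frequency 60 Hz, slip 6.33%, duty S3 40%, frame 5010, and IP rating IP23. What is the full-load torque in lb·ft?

1170 lb·ft

P_in = √3·V·I·cosφ = 1.732 × 230 × 601 × 0.86 = 205896 W
P_out = η·P_in = 0.906 × 205896 = 186542 W
n_s = 120×60/6 = 1200 rpm; n = 1200×(1−0.0633) = 1124 rpm
ω = 2π×1124/60 = 117.7 rad/s
τ = P_out/ω = 186542/117.7 = 1585 N·m
In lb·ft: 1585/1.356 = 1170 lb·ft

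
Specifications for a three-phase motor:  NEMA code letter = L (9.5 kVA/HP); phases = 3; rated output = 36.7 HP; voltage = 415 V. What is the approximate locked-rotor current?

S_LR = 9.5 × 36.7 = 348.65 kVA
I_LR = S_LR/(√3·V_L) = 348650/(1.732×415) = 485 A

485 A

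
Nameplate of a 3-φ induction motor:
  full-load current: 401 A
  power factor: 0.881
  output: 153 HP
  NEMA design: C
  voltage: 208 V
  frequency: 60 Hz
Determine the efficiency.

P_out = 153 × 746 = 114138 W
P_in = √3·V_L·I_L·cosφ = 1.732 × 208 × 401 × 0.881 = 127272 W
η = P_out / P_in = 114138 / 127272 = 0.897 = 89.7%

89.7 %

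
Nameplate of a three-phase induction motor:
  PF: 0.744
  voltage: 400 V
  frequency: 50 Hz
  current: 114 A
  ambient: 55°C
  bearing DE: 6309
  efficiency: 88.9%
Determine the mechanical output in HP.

P_in = √3·V·I·cosφ = 1.732 × 400 × 114 × 0.744 = 58761 W
P_out = η·P_in = 0.889 × 58761 = 52239 W
= 52239/746 = 70 HP

70 HP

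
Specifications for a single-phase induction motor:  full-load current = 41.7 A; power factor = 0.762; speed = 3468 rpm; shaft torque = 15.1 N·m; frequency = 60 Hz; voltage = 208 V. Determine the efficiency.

83.0 %

ω = 2π × 3468/60 = 363.2 rad/s; P_out = τω = 15.1 × 363.2 = 5484 W
P_in = V·I·cosφ = 208 × 41.7 × 0.762 = 6609 W
η = P_out / P_in = 5484 / 6609 = 0.830 = 83.0%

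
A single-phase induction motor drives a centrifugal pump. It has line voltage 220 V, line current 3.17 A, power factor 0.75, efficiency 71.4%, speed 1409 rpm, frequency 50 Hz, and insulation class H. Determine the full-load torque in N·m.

P_in = V·I·cosφ = 220 × 3.17 × 0.75 = 523 W
P_out = η·P_in = 0.714 × 523 = 373 W
n = 1409 rpm
ω = 2π×1409/60 = 147.6 rad/s
τ = P_out/ω = 373/147.6 = 2.53 N·m

2.53 N·m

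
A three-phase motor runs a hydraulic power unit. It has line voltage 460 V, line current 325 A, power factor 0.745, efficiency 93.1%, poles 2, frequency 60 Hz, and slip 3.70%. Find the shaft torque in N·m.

495 N·m

P_in = √3·V·I·cosφ = 1.732 × 460 × 325 × 0.745 = 192906 W
P_out = η·P_in = 0.931 × 192906 = 179595 W
n_s = 120×60/2 = 3600 rpm; n = 3600×(1−0.037) = 3467 rpm
ω = 2π×3467/60 = 363.1 rad/s
τ = P_out/ω = 179595/363.1 = 495 N·m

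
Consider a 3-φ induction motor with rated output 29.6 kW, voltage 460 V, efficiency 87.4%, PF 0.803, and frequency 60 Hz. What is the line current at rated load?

P_out = 29.6 kW = 29600 W
P_in = P_out / η = 29600 / 0.874 = 33867 W
I_L = P_in / (√3·V_L·cosφ) = 33867 / (1.732 × 460 × 0.803) = 52.9 A

52.9 A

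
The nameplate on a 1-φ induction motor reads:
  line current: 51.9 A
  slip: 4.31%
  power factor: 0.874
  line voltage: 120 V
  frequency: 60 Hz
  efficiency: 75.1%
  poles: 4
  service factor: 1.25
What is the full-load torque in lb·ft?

16.7 lb·ft

P_in = V·I·cosφ = 120 × 51.9 × 0.874 = 5443 W
P_out = η·P_in = 0.751 × 5443 = 4088 W
n_s = 120×60/4 = 1800 rpm; n = 1800×(1−0.0431) = 1722 rpm
ω = 2π×1722/60 = 180.3 rad/s
τ = P_out/ω = 4088/180.3 = 22.67 N·m
In lb·ft: 22.67/1.356 = 16.7 lb·ft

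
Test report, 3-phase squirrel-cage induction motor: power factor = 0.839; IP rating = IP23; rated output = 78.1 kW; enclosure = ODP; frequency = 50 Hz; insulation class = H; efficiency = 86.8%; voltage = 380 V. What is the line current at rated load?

P_out = 78.1 kW = 78100 W
P_in = P_out / η = 78100 / 0.868 = 89977 W
I_L = P_in / (√3·V_L·cosφ) = 89977 / (1.732 × 380 × 0.839) = 163 A

163 A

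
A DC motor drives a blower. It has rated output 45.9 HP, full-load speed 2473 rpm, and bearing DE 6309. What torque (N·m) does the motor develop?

P_out = 45.9 × 746 = 34241 W
ω = 2π × 2473/60 = 259 rad/s
τ = P_out/ω = 34241/259 = 132 N·m

132 N·m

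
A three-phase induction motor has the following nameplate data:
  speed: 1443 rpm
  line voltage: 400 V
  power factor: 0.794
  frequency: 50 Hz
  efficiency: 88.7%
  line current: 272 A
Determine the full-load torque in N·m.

P_in = √3·V·I·cosφ = 1.732 × 400 × 272 × 0.794 = 149623 W
P_out = η·P_in = 0.887 × 149623 = 132716 W
n = 1443 rpm
ω = 2π×1443/60 = 151.1 rad/s
τ = P_out/ω = 132716/151.1 = 878 N·m

878 N·m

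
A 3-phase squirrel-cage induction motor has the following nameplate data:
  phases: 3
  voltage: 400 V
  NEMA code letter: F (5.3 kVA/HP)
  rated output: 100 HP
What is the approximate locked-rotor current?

S_LR = 5.3 × 100 = 530 kVA
I_LR = S_LR/(√3·V_L) = 530000/(1.732×400) = 765 A

765 A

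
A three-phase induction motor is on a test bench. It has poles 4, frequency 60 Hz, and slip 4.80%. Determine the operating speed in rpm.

n_s = 120f/p = 120×60/4 = 1800 rpm
n = n_s(1 − s) = 1800 × (1 − 0.048) = 1714 rpm

1714 rpm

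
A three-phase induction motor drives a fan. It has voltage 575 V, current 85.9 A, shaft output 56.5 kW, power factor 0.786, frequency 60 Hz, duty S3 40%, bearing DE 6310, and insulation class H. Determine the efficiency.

P_out = 56.5 kW = 56500 W
P_in = √3·V_L·I_L·cosφ = 1.732 × 575 × 85.9 × 0.786 = 67241 W
η = P_out / P_in = 56500 / 67241 = 0.840 = 84.0%

84.0 %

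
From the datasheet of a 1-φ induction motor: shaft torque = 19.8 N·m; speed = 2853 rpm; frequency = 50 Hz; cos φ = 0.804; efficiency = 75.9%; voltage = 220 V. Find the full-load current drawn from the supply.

ω = 2π×2853/60 = 298.8 rad/s; P_out = τω = 19.8 × 298.8 = 5916 W
P_in = P_out / η = 5916 / 0.759 = 7794 W
I = P_in / (V·cosφ) = 7794 / (220 × 0.804) = 44.1 A

44.1 A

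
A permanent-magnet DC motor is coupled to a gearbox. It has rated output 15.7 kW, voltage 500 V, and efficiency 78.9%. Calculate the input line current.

P_out = 15.7 kW = 15700 W
P_in = P_out / η = 15700 / 0.789 = 19899 W
I = P_in / V = 19899 / 500 = 39.8 A

39.8 A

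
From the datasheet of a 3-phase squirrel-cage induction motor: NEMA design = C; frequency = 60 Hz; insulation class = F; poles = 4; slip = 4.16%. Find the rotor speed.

1725 rpm

n_s = 120f/p = 120×60/4 = 1800 rpm
n = n_s(1 − s) = 1800 × (1 − 0.0416) = 1725 rpm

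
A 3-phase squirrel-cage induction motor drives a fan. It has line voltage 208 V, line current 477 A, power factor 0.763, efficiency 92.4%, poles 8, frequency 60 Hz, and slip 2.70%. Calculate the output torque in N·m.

P_in = √3·V·I·cosφ = 1.732 × 208 × 477 × 0.763 = 131116 W
P_out = η·P_in = 0.924 × 131116 = 121151 W
n_s = 120×60/8 = 900 rpm; n = 900×(1−0.027) = 876 rpm
ω = 2π×876/60 = 91.73 rad/s
τ = P_out/ω = 121151/91.73 = 1320 N·m

1320 N·m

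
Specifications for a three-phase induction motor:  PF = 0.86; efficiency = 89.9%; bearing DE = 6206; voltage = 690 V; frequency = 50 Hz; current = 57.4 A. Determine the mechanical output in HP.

71.1 HP

P_in = √3·V·I·cosφ = 1.732 × 690 × 57.4 × 0.86 = 58994 W
P_out = η·P_in = 0.899 × 58994 = 53036 W
= 53036/746 = 71.1 HP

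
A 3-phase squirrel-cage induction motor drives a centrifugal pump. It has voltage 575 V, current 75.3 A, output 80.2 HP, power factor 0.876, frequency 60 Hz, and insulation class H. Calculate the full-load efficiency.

P_out = 80.2 × 746 = 59829 W
P_in = √3·V_L·I_L·cosφ = 1.732 × 575 × 75.3 × 0.876 = 65692 W
η = P_out / P_in = 59829 / 65692 = 0.911 = 91.1%

91.1 %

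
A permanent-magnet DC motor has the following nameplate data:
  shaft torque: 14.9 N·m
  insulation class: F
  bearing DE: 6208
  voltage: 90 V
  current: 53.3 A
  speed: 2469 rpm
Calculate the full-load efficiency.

ω = 2π × 2469/60 = 258.6 rad/s; P_out = τω = 14.9 × 258.6 = 3853 W
P_in = V·I = 90 × 53.3 = 4797 W
η = P_out / P_in = 3853 / 4797 = 0.803 = 80.3%

80.3 %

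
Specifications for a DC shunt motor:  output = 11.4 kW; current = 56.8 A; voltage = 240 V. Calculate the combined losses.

P_in = V·I = 240×56.8 = 13632 W
P_out = 11400 W
Losses = P_in − P_out = 13632 − 11400 = 2232 W

2230 W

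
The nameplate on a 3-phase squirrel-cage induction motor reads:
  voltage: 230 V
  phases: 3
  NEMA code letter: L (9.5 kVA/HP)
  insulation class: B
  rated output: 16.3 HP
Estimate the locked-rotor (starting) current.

S_LR = 9.5 × 16.3 = 154.85 kVA
I_LR = S_LR/(√3·V_L) = 154850/(1.732×230) = 389 A

389 A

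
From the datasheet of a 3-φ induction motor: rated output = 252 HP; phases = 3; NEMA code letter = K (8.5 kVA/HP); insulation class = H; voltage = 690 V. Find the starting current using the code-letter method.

S_LR = 8.5 × 252 = 2142 kVA
I_LR = S_LR/(√3·V_L) = 2142000/(1.732×690) = 1790 A

1790 A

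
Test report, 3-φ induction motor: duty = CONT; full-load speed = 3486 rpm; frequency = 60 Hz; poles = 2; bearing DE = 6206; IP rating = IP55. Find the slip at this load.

3.2 %

n_s = 120f/p = 120×60/2 = 3600 rpm
s = (n_s − n)/n_s = (3600 − 3486)/3600 = 0.0317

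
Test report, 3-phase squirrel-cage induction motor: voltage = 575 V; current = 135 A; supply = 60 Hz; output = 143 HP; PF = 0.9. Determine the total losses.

14300 W

P_in = √3·V·I·cosφ = 1.732×575×135×0.9 = 121002 W
P_out = 143×746 = 106678 W
Losses = P_in − P_out = 121002 − 106678 = 14324 W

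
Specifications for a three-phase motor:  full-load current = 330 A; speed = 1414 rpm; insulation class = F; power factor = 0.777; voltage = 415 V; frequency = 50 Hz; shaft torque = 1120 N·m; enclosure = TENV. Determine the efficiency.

ω = 2π × 1414/60 = 148.1 rad/s; P_out = τω = 1120 × 148.1 = 165872 W
P_in = √3·V_L·I_L·cosφ = 1.732 × 415 × 330 × 0.777 = 184302 W
η = P_out / P_in = 165872 / 184302 = 0.900 = 90.0%

90.0 %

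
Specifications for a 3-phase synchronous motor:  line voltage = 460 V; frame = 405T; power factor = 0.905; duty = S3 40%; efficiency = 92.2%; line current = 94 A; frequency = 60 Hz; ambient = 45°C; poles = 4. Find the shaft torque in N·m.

332 N·m

P_in = √3·V·I·cosφ = 1.732 × 460 × 94 × 0.905 = 67777 W
P_out = η·P_in = 0.922 × 67777 = 62490 W
n = n_s = 120×60/4 = 1800 rpm (synchronous)
ω = 2π×1800/60 = 188.5 rad/s
τ = P_out/ω = 62490/188.5 = 332 N·m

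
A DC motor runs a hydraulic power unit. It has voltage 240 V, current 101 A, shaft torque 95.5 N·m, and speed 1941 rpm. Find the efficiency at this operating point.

80.1 %

ω = 2π × 1941/60 = 203.3 rad/s; P_out = τω = 95.5 × 203.3 = 19415 W
P_in = V·I = 240 × 101 = 24240 W
η = P_out / P_in = 19415 / 24240 = 0.801 = 80.1%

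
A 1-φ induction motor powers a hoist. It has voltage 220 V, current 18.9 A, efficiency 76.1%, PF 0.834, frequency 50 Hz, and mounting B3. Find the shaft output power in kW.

2.64 kW

P_in = V·I·cosφ = 220 × 18.9 × 0.834 = 3468 W
P_out = η·P_in = 0.761 × 3468 = 2639 W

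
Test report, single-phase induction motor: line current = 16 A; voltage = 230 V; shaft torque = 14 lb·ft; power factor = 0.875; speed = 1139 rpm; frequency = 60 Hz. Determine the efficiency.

70.3 %

τ = 14 lb·ft × 1.356 = 18.98 N·m
ω = 2π × 1139/60 = 119.3 rad/s; P_out = τω = 18.98 × 119.3 = 2264 W
P_in = V·I·cosφ = 230 × 16 × 0.875 = 3220 W
η = P_out / P_in = 2264 / 3220 = 0.703 = 70.3%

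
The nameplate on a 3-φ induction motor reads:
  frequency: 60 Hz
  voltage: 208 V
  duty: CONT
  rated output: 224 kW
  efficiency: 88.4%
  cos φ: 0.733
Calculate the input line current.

960 A

P_out = 224 kW = 224000 W
P_in = P_out / η = 224000 / 0.884 = 253394 W
I_L = P_in / (√3·V_L·cosφ) = 253394 / (1.732 × 208 × 0.733) = 960 A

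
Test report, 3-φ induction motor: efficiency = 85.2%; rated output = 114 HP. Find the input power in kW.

99.8 kW

P_out = 114 × 746 = 85044 W
P_in = P_out/η = 85044/0.852 = 99817 W = 99.8 kW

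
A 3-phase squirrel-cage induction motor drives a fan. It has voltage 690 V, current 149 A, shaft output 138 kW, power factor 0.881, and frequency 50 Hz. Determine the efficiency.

88.0 %

P_out = 138 kW = 138000 W
P_in = √3·V_L·I_L·cosφ = 1.732 × 690 × 149 × 0.881 = 156877 W
η = P_out / P_in = 138000 / 156877 = 0.880 = 88.0%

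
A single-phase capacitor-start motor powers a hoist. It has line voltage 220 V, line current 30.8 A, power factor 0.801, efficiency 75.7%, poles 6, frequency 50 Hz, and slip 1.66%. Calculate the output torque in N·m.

P_in = V·I·cosφ = 220 × 30.8 × 0.801 = 5428 W
P_out = η·P_in = 0.757 × 5428 = 4109 W
n_s = 120×50/6 = 1000 rpm; n = 1000×(1−0.0166) = 983 rpm
ω = 2π×983/60 = 102.9 rad/s
τ = P_out/ω = 4109/102.9 = 39.9 N·m

39.9 N·m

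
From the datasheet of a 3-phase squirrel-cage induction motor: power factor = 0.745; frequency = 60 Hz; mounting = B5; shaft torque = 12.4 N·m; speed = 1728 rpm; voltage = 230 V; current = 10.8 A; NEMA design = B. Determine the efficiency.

ω = 2π × 1728/60 = 181 rad/s; P_out = τω = 12.4 × 181 = 2244 W
P_in = √3·V_L·I_L·cosφ = 1.732 × 230 × 10.8 × 0.745 = 3205 W
η = P_out / P_in = 2244 / 3205 = 0.700 = 70.0%

70.0 %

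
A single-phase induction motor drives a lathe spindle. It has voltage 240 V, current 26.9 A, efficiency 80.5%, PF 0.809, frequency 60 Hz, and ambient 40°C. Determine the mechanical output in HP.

P_in = V·I·cosφ = 240 × 26.9 × 0.809 = 5223 W
P_out = η·P_in = 0.805 × 5223 = 4205 W
= 4205/746 = 5.64 HP

5.64 HP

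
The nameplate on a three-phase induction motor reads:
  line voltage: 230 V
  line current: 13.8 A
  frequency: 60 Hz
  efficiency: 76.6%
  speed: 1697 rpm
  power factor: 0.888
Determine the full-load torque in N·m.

21 N·m

P_in = √3·V·I·cosφ = 1.732 × 230 × 13.8 × 0.888 = 4882 W
P_out = η·P_in = 0.766 × 4882 = 3740 W
n = 1697 rpm
ω = 2π×1697/60 = 177.7 rad/s
τ = P_out/ω = 3740/177.7 = 21 N·m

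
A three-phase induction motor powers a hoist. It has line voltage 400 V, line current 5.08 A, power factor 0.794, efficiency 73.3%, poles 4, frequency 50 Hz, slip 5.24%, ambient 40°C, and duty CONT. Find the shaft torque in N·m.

P_in = √3·V·I·cosφ = 1.732 × 400 × 5.08 × 0.794 = 2794 W
P_out = η·P_in = 0.733 × 2794 = 2048 W
n_s = 120×50/4 = 1500 rpm; n = 1500×(1−0.0524) = 1421 rpm
ω = 2π×1421/60 = 148.8 rad/s
τ = P_out/ω = 2048/148.8 = 13.8 N·m

13.8 N·m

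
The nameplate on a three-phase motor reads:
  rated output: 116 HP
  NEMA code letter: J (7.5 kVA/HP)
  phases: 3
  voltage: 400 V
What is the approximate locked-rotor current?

1260 A

S_LR = 7.5 × 116 = 870 kVA
I_LR = S_LR/(√3·V_L) = 870000/(1.732×400) = 1260 A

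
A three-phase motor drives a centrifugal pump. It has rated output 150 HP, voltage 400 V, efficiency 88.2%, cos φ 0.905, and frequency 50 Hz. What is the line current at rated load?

202 A

P_out = 150 × 746 = 111900 W
P_in = P_out / η = 111900 / 0.882 = 126871 W
I_L = P_in / (√3·V_L·cosφ) = 126871 / (1.732 × 400 × 0.905) = 202 A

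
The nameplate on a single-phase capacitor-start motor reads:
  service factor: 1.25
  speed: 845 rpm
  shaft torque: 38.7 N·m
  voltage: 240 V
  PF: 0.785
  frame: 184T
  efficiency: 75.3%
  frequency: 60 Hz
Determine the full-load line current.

ω = 2π×845/60 = 88.49 rad/s; P_out = τω = 38.7 × 88.49 = 3425 W
P_in = P_out / η = 3425 / 0.753 = 4548 W
I = P_in / (V·cosφ) = 4548 / (240 × 0.785) = 24.1 A

24.1 A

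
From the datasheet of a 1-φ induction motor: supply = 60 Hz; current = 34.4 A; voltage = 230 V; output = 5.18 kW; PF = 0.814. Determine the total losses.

1260 W

P_in = V·I·cosφ = 230×34.4×0.814 = 6440 W
P_out = 5180 W
Losses = P_in − P_out = 6440 − 5180 = 1260 W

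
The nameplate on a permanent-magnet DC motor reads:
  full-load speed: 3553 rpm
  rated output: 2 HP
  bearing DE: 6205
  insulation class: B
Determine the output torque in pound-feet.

2.96 lb·ft

P_out = 2 × 746 = 1492 W
ω = 2π × 3553/60 = 372.1 rad/s
τ = P_out/ω = 1492/372.1 = 4.01 N·m
In lb·ft: 4.01/1.356 = 2.96 lb·ft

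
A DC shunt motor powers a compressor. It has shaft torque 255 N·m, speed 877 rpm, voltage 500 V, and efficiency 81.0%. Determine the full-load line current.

ω = 2π×877/60 = 91.84 rad/s; P_out = τω = 255 × 91.84 = 23419 W
P_in = P_out / η = 23419 / 0.810 = 28912 W
I = P_in / V = 28912 / 500 = 57.8 A

57.8 A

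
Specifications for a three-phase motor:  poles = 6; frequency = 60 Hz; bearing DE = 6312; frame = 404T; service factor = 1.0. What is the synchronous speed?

1200 rpm

n_s = 120f/p = 120×60/6 = 1200 rpm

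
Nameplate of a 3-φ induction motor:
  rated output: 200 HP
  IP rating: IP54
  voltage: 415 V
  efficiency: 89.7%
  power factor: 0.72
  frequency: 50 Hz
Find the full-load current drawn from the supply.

321 A

P_out = 200 × 746 = 149200 W
P_in = P_out / η = 149200 / 0.897 = 166332 W
I_L = P_in / (√3·V_L·cosφ) = 166332 / (1.732 × 415 × 0.72) = 321 A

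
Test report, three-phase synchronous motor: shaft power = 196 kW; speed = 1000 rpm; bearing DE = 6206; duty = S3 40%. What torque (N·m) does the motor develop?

ω = 2π × 1000/60 = 104.7 rad/s
τ = P/ω = 196000/104.7 = 1870 N·m

1870 N·m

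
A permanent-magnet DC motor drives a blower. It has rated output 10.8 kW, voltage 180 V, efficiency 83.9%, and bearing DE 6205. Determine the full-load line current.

P_out = 10.8 kW = 10800 W
P_in = P_out / η = 10800 / 0.839 = 12872 W
I = P_in / V = 12872 / 180 = 71.5 A

71.5 A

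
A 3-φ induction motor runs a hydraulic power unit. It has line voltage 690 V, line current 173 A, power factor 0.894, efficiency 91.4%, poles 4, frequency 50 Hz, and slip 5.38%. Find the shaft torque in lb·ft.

838 lb·ft

P_in = √3·V·I·cosφ = 1.732 × 690 × 173 × 0.894 = 184833 W
P_out = η·P_in = 0.914 × 184833 = 168937 W
n_s = 120×50/4 = 1500 rpm; n = 1500×(1−0.0538) = 1419 rpm
ω = 2π×1419/60 = 148.6 rad/s
τ = P_out/ω = 168937/148.6 = 1137 N·m
In lb·ft: 1137/1.356 = 838 lb·ft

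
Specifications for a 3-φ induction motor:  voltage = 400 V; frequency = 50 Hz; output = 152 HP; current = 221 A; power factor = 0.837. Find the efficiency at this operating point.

88.5 %

P_out = 152 × 746 = 113392 W
P_in = √3·V_L·I_L·cosφ = 1.732 × 400 × 221 × 0.837 = 128152 W
η = P_out / P_in = 113392 / 128152 = 0.885 = 88.5%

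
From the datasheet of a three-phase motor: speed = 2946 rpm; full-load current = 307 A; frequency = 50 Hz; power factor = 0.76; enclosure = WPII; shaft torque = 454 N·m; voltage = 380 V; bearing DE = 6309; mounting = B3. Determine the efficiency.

ω = 2π × 2946/60 = 308.5 rad/s; P_out = τω = 454 × 308.5 = 140059 W
P_in = √3·V_L·I_L·cosφ = 1.732 × 380 × 307 × 0.76 = 153562 W
η = P_out / P_in = 140059 / 153562 = 0.912 = 91.2%

91.2 %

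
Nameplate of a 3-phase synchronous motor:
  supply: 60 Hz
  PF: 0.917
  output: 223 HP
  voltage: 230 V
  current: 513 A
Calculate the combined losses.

P_in = √3·V·I·cosφ = 1.732×230×513×0.917 = 187397 W
P_out = 223×746 = 166358 W
Losses = P_in − P_out = 187397 − 166358 = 21039 W

21 kW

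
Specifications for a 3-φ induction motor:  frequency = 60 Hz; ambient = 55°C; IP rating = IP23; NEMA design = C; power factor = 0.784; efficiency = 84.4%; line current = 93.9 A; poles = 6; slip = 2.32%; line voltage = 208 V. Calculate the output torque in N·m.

P_in = √3·V·I·cosφ = 1.732 × 208 × 93.9 × 0.784 = 26521 W
P_out = η·P_in = 0.844 × 26521 = 22384 W
n_s = 120×60/6 = 1200 rpm; n = 1200×(1−0.0232) = 1172 rpm
ω = 2π×1172/60 = 122.7 rad/s
τ = P_out/ω = 22384/122.7 = 182 N·m

182 N·m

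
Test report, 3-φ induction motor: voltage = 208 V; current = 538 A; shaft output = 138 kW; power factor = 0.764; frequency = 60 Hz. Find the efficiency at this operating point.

93.2 %

P_out = 138 kW = 138000 W
P_in = √3·V_L·I_L·cosφ = 1.732 × 208 × 538 × 0.764 = 148077 W
η = P_out / P_in = 138000 / 148077 = 0.932 = 93.2%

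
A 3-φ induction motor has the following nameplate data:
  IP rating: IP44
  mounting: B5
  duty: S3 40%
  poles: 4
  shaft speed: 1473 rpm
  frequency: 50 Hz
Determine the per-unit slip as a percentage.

1.80 %

n_s = 120f/p = 120×50/4 = 1500 rpm
s = (n_s − n)/n_s = (1500 − 1473)/1500 = 0.0180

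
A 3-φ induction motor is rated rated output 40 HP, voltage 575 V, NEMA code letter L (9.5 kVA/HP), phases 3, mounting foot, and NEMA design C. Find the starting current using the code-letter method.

382 A

S_LR = 9.5 × 40 = 380 kVA
I_LR = S_LR/(√3·V_L) = 380000/(1.732×575) = 382 A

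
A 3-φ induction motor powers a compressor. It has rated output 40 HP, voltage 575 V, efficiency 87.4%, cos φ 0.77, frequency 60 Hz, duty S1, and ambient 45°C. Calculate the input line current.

P_out = 40 × 746 = 29840 W
P_in = P_out / η = 29840 / 0.874 = 34142 W
I_L = P_in / (√3·V_L·cosφ) = 34142 / (1.732 × 575 × 0.77) = 44.5 A

44.5 A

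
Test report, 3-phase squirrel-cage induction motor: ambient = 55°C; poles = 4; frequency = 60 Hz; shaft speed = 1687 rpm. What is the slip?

n_s = 120f/p = 120×60/4 = 1800 rpm
s = (n_s − n)/n_s = (1800 − 1687)/1800 = 0.0628

6.28 %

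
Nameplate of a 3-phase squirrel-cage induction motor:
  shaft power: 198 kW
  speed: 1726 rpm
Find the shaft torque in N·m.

1100 N·m

ω = 2π × 1726/60 = 180.7 rad/s
τ = P/ω = 198000/180.7 = 1100 N·m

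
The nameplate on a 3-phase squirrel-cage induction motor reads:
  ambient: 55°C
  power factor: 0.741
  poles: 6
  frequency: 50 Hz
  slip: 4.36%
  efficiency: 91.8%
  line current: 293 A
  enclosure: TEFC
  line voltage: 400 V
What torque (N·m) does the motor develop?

1380 N·m

P_in = √3·V·I·cosφ = 1.732 × 400 × 293 × 0.741 = 150416 W
P_out = η·P_in = 0.918 × 150416 = 138082 W
n_s = 120×50/6 = 1000 rpm; n = 1000×(1−0.0436) = 956 rpm
ω = 2π×956/60 = 100.1 rad/s
τ = P_out/ω = 138082/100.1 = 1380 N·m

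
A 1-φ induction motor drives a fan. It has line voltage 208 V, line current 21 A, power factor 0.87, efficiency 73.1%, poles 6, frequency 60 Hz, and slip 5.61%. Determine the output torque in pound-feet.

17.3 lb·ft

P_in = V·I·cosφ = 208 × 21 × 0.87 = 3800 W
P_out = η·P_in = 0.731 × 3800 = 2778 W
n_s = 120×60/6 = 1200 rpm; n = 1200×(1−0.0561) = 1133 rpm
ω = 2π×1133/60 = 118.6 rad/s
τ = P_out/ω = 2778/118.6 = 23.42 N·m
In lb·ft: 23.42/1.356 = 17.3 lb·ft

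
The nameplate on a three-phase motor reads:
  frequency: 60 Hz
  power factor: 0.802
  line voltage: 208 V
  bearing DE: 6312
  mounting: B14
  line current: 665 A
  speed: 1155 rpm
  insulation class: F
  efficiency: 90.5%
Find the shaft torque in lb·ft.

P_in = √3·V·I·cosφ = 1.732 × 208 × 665 × 0.802 = 192135 W
P_out = η·P_in = 0.905 × 192135 = 173882 W
n = 1155 rpm
ω = 2π×1155/60 = 121 rad/s
τ = P_out/ω = 173882/121 = 1437 N·m
In lb·ft: 1437/1.356 = 1060 lb·ft

1060 lb·ft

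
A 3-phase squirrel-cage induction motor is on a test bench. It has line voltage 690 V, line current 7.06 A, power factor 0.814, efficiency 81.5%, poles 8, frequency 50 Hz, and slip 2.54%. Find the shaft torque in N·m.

P_in = √3·V·I·cosφ = 1.732 × 690 × 7.06 × 0.814 = 6868 W
P_out = η·P_in = 0.815 × 6868 = 5597 W
n_s = 120×50/8 = 750 rpm; n = 750×(1−0.0254) = 731 rpm
ω = 2π×731/60 = 76.55 rad/s
τ = P_out/ω = 5597/76.55 = 73.1 N·m

73.1 N·m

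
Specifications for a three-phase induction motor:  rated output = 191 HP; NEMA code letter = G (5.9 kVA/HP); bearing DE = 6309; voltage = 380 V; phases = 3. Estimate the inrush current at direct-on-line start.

1710 A

S_LR = 5.9 × 191 = 1126.9 kVA
I_LR = S_LR/(√3·V_L) = 1126900/(1.732×380) = 1710 A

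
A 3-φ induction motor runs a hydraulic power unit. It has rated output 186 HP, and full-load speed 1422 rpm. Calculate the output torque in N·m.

P_out = 186 × 746 = 138756 W
ω = 2π × 1422/60 = 148.9 rad/s
τ = P_out/ω = 138756/148.9 = 932 N·m

932 N·m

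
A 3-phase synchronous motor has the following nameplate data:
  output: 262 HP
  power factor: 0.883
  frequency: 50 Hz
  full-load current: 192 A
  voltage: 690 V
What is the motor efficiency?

P_out = 262 × 746 = 195452 W
P_in = √3·V_L·I_L·cosφ = 1.732 × 690 × 192 × 0.883 = 202609 W
η = P_out / P_in = 195452 / 202609 = 0.965 = 96.5%

96.5 %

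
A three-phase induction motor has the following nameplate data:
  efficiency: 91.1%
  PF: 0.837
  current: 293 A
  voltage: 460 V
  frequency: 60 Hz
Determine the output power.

178 kW

P_in = √3·V·I·cosφ = 1.732 × 460 × 293 × 0.837 = 195388 W
P_out = η·P_in = 0.911 × 195388 = 177998 W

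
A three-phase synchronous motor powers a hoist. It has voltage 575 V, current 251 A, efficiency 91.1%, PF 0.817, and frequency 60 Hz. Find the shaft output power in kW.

P_in = √3·V·I·cosφ = 1.732 × 575 × 251 × 0.817 = 204226 W
P_out = η·P_in = 0.911 × 204226 = 186050 W

186 kW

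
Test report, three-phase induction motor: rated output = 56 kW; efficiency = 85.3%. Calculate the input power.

65.7 kW

P_out = 56000 W
P_in = P_out/η = 56000/0.853 = 65651 W = 65.7 kW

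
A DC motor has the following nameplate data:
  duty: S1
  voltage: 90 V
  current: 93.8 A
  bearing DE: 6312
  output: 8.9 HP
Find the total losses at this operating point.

1.8 kW

P_in = V·I = 90×93.8 = 8442 W
P_out = 8.9×746 = 6639 W
Losses = P_in − P_out = 8442 − 6639 = 1803 W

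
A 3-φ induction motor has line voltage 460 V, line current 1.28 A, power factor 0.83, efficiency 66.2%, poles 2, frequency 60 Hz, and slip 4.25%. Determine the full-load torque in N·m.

P_in = √3·V·I·cosφ = 1.732 × 460 × 1.28 × 0.83 = 846 W
P_out = η·P_in = 0.662 × 846 = 560 W
n_s = 120×60/2 = 3600 rpm; n = 3600×(1−0.0425) = 3447 rpm
ω = 2π×3447/60 = 361 rad/s
τ = P_out/ω = 560/361 = 1.55 N·m

1.55 N·m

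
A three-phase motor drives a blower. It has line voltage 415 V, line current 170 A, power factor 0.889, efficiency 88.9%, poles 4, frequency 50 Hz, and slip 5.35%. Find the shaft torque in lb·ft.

479 lb·ft

P_in = √3·V·I·cosφ = 1.732 × 415 × 170 × 0.889 = 108629 W
P_out = η·P_in = 0.889 × 108629 = 96571 W
n_s = 120×50/4 = 1500 rpm; n = 1500×(1−0.0535) = 1420 rpm
ω = 2π×1420/60 = 148.7 rad/s
τ = P_out/ω = 96571/148.7 = 649.4 N·m
In lb·ft: 649.4/1.356 = 479 lb·ft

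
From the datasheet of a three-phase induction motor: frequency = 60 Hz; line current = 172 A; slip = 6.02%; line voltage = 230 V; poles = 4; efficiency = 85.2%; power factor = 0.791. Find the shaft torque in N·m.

P_in = √3·V·I·cosφ = 1.732 × 230 × 172 × 0.791 = 54198 W
P_out = η·P_in = 0.852 × 54198 = 46177 W
n_s = 120×60/4 = 1800 rpm; n = 1800×(1−0.0602) = 1692 rpm
ω = 2π×1692/60 = 177.2 rad/s
τ = P_out/ω = 46177/177.2 = 261 N·m

261 N·m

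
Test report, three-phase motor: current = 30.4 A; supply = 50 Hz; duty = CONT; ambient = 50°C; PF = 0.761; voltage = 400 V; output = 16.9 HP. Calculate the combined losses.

P_in = √3·V·I·cosφ = 1.732×400×30.4×0.761 = 16028 W
P_out = 16.9×746 = 12607 W
Losses = P_in − P_out = 16028 − 12607 = 3421 W

3.42 kW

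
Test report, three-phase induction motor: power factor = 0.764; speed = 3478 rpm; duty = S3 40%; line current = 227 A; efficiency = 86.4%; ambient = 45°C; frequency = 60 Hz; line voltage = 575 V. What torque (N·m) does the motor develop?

410 N·m

P_in = √3·V·I·cosφ = 1.732 × 575 × 227 × 0.764 = 172717 W
P_out = η·P_in = 0.864 × 172717 = 149227 W
n = 3478 rpm
ω = 2π×3478/60 = 364.2 rad/s
τ = P_out/ω = 149227/364.2 = 410 N·m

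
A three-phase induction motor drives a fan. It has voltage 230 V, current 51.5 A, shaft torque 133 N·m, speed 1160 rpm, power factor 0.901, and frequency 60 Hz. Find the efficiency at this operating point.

87.4 %

ω = 2π × 1160/60 = 121.5 rad/s; P_out = τω = 133 × 121.5 = 16160 W
P_in = √3·V_L·I_L·cosφ = 1.732 × 230 × 51.5 × 0.901 = 18485 W
η = P_out / P_in = 16160 / 18485 = 0.874 = 87.4%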